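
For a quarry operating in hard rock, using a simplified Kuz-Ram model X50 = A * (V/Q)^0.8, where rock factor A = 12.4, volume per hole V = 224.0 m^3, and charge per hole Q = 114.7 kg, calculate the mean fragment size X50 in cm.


Compute V/Q:
V/Q = 224.0 / 114.7 = 1.952920663
Raise to the power 0.8:
(V/Q)^0.8 = 1.952920663^0.8 = 1.708235254
Multiply by A:
X50 = 12.4 * 1.708235254
= 21.1821 cm

21.1821 cm


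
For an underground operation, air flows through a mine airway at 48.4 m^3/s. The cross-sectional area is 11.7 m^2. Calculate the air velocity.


Velocity = flow rate / cross-sectional area
= 48.4 / 11.7
= 4.1368 m/s

4.1368 m/s


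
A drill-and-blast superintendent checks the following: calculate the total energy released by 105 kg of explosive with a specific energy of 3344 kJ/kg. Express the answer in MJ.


Energy = mass * specific_energy / 1000
= 105 * 3344 / 1000
= 351120 / 1000
= 351.12 MJ

351.12 MJ


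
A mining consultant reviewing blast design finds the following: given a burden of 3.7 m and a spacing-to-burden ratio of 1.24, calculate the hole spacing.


4.588 m

Spacing = burden * ratio
= 3.7 * 1.24
= 4.588 m


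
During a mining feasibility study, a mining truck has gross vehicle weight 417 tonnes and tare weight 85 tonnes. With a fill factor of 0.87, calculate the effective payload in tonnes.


Maximum payload = gross - tare
= 417 - 85 = 332 tonnes
Effective payload = max payload * fill factor
= 332 * 0.87
= 288.84 tonnes

288.84 tonnes


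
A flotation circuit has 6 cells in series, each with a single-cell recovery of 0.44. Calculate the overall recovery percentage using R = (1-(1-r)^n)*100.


96.9159%

Complement of single-cell recovery:
1 - r = 1 - 0.44 = 0.56
Raise to power n:
(1 - r)^6 = 0.56^6 = 0.03084097946
Overall recovery:
R = (1 - 0.03084097946) * 100
= 96.9159%


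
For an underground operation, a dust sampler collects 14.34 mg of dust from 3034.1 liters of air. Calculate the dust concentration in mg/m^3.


4.7263 mg/m^3

Convert liters to m^3: 1 m^3 = 1000 L
Concentration = mass / volume * 1000
= 14.34 / 3034.1 * 1000
= 0.004726277974 * 1000
= 4.7263 mg/m^3


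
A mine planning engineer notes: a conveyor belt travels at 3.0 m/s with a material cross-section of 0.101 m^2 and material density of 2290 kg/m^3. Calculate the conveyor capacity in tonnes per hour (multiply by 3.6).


2497.932 t/h

Volumetric flow = speed * area
= 3.0 * 0.101 = 0.303 m^3/s
Mass flow = volumetric * density
= 0.303 * 2290 = 693.87 kg/s
Convert to t/h: multiply by 3.6
Capacity = 693.87 * 3.6
= 2497.932 t/h


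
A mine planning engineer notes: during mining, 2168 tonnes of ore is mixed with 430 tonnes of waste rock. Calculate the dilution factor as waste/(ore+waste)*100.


16.5512%

Total material = ore + waste
= 2168 + 430 = 2598 tonnes
Dilution = waste / total * 100
= 430 / 2598 * 100
= 0.1655119323 * 100
= 16.5512%


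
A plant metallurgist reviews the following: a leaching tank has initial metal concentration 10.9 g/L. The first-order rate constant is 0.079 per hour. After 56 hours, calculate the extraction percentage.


98.8014%

Compute the exponent:
-k * t = -0.079 * 56 = -4.424
Remaining concentration:
C = 10.9 * exp(-4.424)
= 10.9 * 0.0119861915
= 0.1306494874 g/L
Extracted = 10.9 - 0.1306494874 = 10.76935051 g/L
Extraction % = 10.76935051 / 10.9 * 100
= 98.8014%


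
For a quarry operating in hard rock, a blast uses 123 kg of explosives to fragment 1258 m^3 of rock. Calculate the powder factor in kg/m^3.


0.0978 kg/m^3

Powder factor = explosive mass / rock volume
= 123 / 1258
= 0.0978 kg/m^3


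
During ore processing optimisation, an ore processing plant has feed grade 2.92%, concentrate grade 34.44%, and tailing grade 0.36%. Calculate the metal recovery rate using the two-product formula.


88.5973%

Using the two-product formula:
R = 100 * c * (f - t) / (f * (c - t))
Numerator = 100 * 34.44 * (2.92 - 0.36)
= 100 * 34.44 * 2.56
= 8816.64
Denominator = 2.92 * (34.44 - 0.36)
= 2.92 * 34.08
= 99.5136
R = 8816.64 / 99.5136
= 88.5973%


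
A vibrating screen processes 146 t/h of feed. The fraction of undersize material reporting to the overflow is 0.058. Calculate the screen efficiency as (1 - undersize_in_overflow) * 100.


94.2%

Screen efficiency = (1 - fraction of undersize in overflow) * 100
= (1 - 0.058) * 100
= 0.942 * 100
= 94.2%


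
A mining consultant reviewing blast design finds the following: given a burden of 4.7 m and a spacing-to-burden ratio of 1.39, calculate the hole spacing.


6.533 m

Spacing = burden * ratio
= 4.7 * 1.39
= 6.533 m


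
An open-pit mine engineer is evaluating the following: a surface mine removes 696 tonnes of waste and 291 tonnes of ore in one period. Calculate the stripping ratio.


2.3918

Stripping ratio = waste tonnage / ore tonnage
= 696 / 291
= 2.3918


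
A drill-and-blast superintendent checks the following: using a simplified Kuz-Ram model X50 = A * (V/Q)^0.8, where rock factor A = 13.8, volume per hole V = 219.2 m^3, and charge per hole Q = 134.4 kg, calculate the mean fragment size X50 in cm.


Compute V/Q:
V/Q = 219.2 / 134.4 = 1.630952381
Raise to the power 0.8:
(V/Q)^0.8 = 1.630952381^0.8 = 1.47894841
Multiply by A:
X50 = 13.8 * 1.47894841
= 20.4095 cm

20.4095 cm


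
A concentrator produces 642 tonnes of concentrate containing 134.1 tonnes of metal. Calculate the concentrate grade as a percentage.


20.8879%

Grade = (metal in concentrate / concentrate mass) * 100
= (134.1 / 642) * 100
= 0.2088785047 * 100
= 20.8879%


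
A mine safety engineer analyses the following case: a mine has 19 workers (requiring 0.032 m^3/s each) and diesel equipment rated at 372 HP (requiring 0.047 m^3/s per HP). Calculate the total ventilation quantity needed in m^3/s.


18.092 m^3/s

Airflow for workers:
Q_people = 19 * 0.032 = 0.608 m^3/s
Airflow for diesel equipment:
Q_diesel = 372 * 0.047 = 17.484 m^3/s
Total ventilation:
Q_total = 0.608 + 17.484
= 18.092 m^3/s


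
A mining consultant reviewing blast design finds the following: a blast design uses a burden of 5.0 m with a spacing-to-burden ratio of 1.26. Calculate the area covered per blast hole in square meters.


First, find the spacing:
Spacing = burden * ratio = 5.0 * 1.26
= 6.3 m
Then, calculate the area:
Area = burden * spacing = 5.0 * 6.3
= 31.5 m^2

31.5 m^2


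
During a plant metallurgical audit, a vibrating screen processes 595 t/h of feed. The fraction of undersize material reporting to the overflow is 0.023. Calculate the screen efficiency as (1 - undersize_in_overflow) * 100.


97.7%

Screen efficiency = (1 - fraction of undersize in overflow) * 100
= (1 - 0.023) * 100
= 0.977 * 100
= 97.7%


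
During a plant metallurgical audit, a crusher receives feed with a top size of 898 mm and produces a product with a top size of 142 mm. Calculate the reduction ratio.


6.3239

Reduction ratio = feed size / product size
= 898 / 142
= 6.3239


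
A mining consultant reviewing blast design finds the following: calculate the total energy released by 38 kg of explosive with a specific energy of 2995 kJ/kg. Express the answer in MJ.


Energy = mass * specific_energy / 1000
= 38 * 2995 / 1000
= 113810 / 1000
= 113.81 MJ

113.81 MJ


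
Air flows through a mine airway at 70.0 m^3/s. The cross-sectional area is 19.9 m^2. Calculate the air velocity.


Velocity = flow rate / cross-sectional area
= 70.0 / 19.9
= 3.5176 m/s

3.5176 m/s


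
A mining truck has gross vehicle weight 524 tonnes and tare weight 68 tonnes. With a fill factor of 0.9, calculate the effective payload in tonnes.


410.4 tonnes

Maximum payload = gross - tare
= 524 - 68 = 456 tonnes
Effective payload = max payload * fill factor
= 456 * 0.9
= 410.4 tonnes


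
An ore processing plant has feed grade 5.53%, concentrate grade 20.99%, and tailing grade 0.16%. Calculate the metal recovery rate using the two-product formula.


Using the two-product formula:
R = 100 * c * (f - t) / (f * (c - t))
Numerator = 100 * 20.99 * (5.53 - 0.16)
= 100 * 20.99 * 5.37
= 11271.63
Denominator = 5.53 * (20.99 - 0.16)
= 5.53 * 20.83
= 115.1899
R = 11271.63 / 115.1899
= 97.8526%

97.8526%


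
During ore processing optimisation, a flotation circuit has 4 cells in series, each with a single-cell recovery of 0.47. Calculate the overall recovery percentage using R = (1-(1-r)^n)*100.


Complement of single-cell recovery:
1 - r = 1 - 0.47 = 0.53
Raise to power n:
(1 - r)^4 = 0.53^4 = 0.07890481
Overall recovery:
R = (1 - 0.07890481) * 100
= 92.1095%

92.1095%


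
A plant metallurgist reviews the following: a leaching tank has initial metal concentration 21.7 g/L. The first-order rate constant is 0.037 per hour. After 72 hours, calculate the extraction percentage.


93.0331%

Compute the exponent:
-k * t = -0.037 * 72 = -2.664
Remaining concentration:
C = 21.7 * exp(-2.664)
= 21.7 * 0.0696689877
= 1.511817033 g/L
Extracted = 21.7 - 1.511817033 = 20.18818297 g/L
Extraction % = 20.18818297 / 21.7 * 100
= 93.0331%


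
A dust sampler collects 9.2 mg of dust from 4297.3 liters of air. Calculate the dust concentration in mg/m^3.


2.1409 mg/m^3

Convert liters to m^3: 1 m^3 = 1000 L
Concentration = mass / volume * 1000
= 9.2 / 4297.3 * 1000
= 0.002140879157 * 1000
= 2.1409 mg/m^3


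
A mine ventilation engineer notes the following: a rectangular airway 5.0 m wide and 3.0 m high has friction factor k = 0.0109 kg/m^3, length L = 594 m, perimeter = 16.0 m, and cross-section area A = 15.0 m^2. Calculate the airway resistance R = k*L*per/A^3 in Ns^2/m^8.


Compute the numerator:
k * L * per = 0.0109 * 594 * 16.0
= 103.5936
Compute the denominator:
A^3 = 15.0^3 = 3375
Resistance:
R = 103.5936 / 3375
= 0.0307 Ns^2/m^8

0.0307 Ns^2/m^8


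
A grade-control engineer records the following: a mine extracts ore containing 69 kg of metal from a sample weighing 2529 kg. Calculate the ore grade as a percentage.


Ore grade = (metal mass / ore mass) * 100
= (69 / 2529) * 100
= 0.02728351127 * 100
= 2.7284%

2.7284%


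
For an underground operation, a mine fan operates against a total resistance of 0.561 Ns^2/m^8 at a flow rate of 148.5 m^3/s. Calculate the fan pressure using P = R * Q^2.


12371.3123 Pa

Compute Q^2:
Q^2 = 148.5^2 = 22052.25
Compute pressure:
P = R * Q^2 = 0.561 * 22052.25
= 12371.3123 Pa


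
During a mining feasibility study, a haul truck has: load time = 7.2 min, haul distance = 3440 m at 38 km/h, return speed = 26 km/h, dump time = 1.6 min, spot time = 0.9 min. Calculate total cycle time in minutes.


23.07 min

Convert haul speed to m/min: 38 * 1000/60 = 633.3333333 m/min
Haul time = 3440 / 633.3333333 = 5.431578947 min
Convert return speed to m/min: 26 * 1000/60 = 433.3333333 m/min
Return time = 3440 / 433.3333333 = 7.938461538 min
Total cycle time:
= 7.2 + 5.431578947 + 1.6 + 7.938461538 + 0.9
= 23.07 min


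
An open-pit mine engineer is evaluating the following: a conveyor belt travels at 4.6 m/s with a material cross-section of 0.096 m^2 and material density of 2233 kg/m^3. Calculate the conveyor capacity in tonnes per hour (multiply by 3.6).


Volumetric flow = speed * area
= 4.6 * 0.096 = 0.4416 m^3/s
Mass flow = volumetric * density
= 0.4416 * 2233 = 986.0928 kg/s
Convert to t/h: multiply by 3.6
Capacity = 986.0928 * 3.6
= 3549.9341 t/h

3549.9341 t/h


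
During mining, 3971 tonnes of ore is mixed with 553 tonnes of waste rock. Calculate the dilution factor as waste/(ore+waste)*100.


Total material = ore + waste
= 3971 + 553 = 4524 tonnes
Dilution = waste / total * 100
= 553 / 4524 * 100
= 0.1222369584 * 100
= 12.2237%

12.2237%


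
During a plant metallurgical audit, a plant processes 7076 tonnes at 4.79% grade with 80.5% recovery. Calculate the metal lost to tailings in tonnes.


Total metal in feed:
= 7076 * 4.79 / 100 = 338.9404 tonnes
Metal recovered:
= 338.9404 * 80.5 / 100 = 272.847022 tonnes
Metal lost to tailings:
= 338.9404 - 272.847022
= 66.0934 tonnes

66.0934 tonnes


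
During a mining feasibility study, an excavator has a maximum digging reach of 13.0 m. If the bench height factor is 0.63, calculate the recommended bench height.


8.19 m

Bench height = reach * factor
= 13.0 * 0.63
= 8.19 m


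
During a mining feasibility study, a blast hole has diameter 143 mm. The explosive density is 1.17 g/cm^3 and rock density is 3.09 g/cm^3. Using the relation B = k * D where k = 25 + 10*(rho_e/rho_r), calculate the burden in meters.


First, compute k:
rho_e / rho_r = 1.17 / 3.09 = 0.3786407767
k = 25 + 10 * 0.3786407767 = 28.78640777
Then, compute burden:
B = k * D / 1000 = 28.78640777 * 143 / 1000
= 4116.456311 / 1000
= 4.1165 m

4.1165 m


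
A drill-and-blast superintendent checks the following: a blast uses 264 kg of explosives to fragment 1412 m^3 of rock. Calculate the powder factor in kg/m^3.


0.187 kg/m^3

Powder factor = explosive mass / rock volume
= 264 / 1412
= 0.187 kg/m^3


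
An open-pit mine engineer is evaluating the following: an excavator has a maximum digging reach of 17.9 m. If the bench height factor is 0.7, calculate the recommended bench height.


Bench height = reach * factor
= 17.9 * 0.7
= 12.53 m

12.53 m


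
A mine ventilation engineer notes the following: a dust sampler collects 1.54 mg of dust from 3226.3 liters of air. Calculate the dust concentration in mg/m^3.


0.4773 mg/m^3

Convert liters to m^3: 1 m^3 = 1000 L
Concentration = mass / volume * 1000
= 1.54 / 3226.3 * 1000
= 0.000477326969 * 1000
= 0.4773 mg/m^3


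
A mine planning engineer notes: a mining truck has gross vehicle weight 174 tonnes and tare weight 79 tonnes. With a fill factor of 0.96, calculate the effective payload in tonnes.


Maximum payload = gross - tare
= 174 - 79 = 95 tonnes
Effective payload = max payload * fill factor
= 95 * 0.96
= 91.2 tonnes

91.2 tonnes


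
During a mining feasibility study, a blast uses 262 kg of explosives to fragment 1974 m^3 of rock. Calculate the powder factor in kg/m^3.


Powder factor = explosive mass / rock volume
= 262 / 1974
= 0.1327 kg/m^3

0.1327 kg/m^3


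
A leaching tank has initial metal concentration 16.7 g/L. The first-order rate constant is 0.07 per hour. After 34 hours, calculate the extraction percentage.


Compute the exponent:
-k * t = -0.07 * 34 = -2.38
Remaining concentration:
C = 16.7 * exp(-2.38)
= 16.7 * 0.09255057751
= 1.545594644 g/L
Extracted = 16.7 - 1.545594644 = 15.15440536 g/L
Extraction % = 15.15440536 / 16.7 * 100
= 90.7449%

90.7449%


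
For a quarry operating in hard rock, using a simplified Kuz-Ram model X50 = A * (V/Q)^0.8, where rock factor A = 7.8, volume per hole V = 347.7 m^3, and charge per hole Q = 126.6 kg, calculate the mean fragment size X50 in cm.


17.503 cm

Compute V/Q:
V/Q = 347.7 / 126.6 = 2.746445498
Raise to the power 0.8:
(V/Q)^0.8 = 2.746445498^0.8 = 2.243968665
Multiply by A:
X50 = 7.8 * 2.243968665
= 17.503 cm


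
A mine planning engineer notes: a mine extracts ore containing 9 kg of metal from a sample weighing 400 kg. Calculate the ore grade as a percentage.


2.25%

Ore grade = (metal mass / ore mass) * 100
= (9 / 400) * 100
= 0.0225 * 100
= 2.25%


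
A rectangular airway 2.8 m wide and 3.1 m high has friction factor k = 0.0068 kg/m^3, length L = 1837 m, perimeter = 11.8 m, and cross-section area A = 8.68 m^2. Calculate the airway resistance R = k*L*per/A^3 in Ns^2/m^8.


0.2254 Ns^2/m^8

Compute the numerator:
k * L * per = 0.0068 * 1837 * 11.8
= 147.40088
Compute the denominator:
A^3 = 8.68^3 = 653.972032
Resistance:
R = 147.40088 / 653.972032
= 0.2254 Ns^2/m^8


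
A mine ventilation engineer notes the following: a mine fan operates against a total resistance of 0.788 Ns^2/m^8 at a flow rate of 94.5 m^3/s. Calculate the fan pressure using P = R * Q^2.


7037.037 Pa

Compute Q^2:
Q^2 = 94.5^2 = 8930.25
Compute pressure:
P = R * Q^2 = 0.788 * 8930.25
= 7037.037 Pa


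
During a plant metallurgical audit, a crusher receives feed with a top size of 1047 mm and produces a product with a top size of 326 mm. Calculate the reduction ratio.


Reduction ratio = feed size / product size
= 1047 / 326
= 3.2117

3.2117


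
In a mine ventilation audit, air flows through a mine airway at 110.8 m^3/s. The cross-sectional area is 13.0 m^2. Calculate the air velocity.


Velocity = flow rate / cross-sectional area
= 110.8 / 13.0
= 8.5231 m/s

8.5231 m/s


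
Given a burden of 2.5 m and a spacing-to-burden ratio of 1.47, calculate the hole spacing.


3.675 m

Spacing = burden * ratio
= 2.5 * 1.47
= 3.675 m


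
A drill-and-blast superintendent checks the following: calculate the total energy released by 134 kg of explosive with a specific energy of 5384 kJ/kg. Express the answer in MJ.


Energy = mass * specific_energy / 1000
= 134 * 5384 / 1000
= 721456 / 1000
= 721.456 MJ

721.456 MJ


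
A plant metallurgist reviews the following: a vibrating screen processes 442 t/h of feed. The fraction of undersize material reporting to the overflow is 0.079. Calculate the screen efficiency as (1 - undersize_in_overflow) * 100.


92.1%

Screen efficiency = (1 - fraction of undersize in overflow) * 100
= (1 - 0.079) * 100
= 0.921 * 100
= 92.1%


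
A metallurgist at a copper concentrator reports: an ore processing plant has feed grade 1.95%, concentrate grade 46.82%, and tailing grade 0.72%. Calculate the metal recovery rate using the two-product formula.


Using the two-product formula:
R = 100 * c * (f - t) / (f * (c - t))
Numerator = 100 * 46.82 * (1.95 - 0.72)
= 100 * 46.82 * 1.23
= 5758.86
Denominator = 1.95 * (46.82 - 0.72)
= 1.95 * 46.1
= 89.895
R = 5758.86 / 89.895
= 64.0621%

64.0621%


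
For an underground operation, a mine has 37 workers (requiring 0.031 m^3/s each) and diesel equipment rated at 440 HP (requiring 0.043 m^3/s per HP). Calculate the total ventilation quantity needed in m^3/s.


20.067 m^3/s

Airflow for workers:
Q_people = 37 * 0.031 = 1.147 m^3/s
Airflow for diesel equipment:
Q_diesel = 440 * 0.043 = 18.92 m^3/s
Total ventilation:
Q_total = 1.147 + 18.92
= 20.067 m^3/s


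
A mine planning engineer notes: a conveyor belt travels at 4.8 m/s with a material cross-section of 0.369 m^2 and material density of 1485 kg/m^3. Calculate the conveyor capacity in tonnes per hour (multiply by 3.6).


Volumetric flow = speed * area
= 4.8 * 0.369 = 1.7712 m^3/s
Mass flow = volumetric * density
= 1.7712 * 1485 = 2630.232 kg/s
Convert to t/h: multiply by 3.6
Capacity = 2630.232 * 3.6
= 9468.8352 t/h

9468.8352 t/h


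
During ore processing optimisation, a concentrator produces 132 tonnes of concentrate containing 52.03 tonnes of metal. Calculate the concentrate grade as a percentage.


39.4167%

Grade = (metal in concentrate / concentrate mass) * 100
= (52.03 / 132) * 100
= 0.3941666667 * 100
= 39.4167%


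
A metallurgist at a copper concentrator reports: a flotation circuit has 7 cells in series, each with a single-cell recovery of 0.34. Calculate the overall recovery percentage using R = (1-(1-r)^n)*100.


94.5448%

Complement of single-cell recovery:
1 - r = 1 - 0.34 = 0.66
Raise to power n:
(1 - r)^7 = 0.66^7 = 0.05455160701
Overall recovery:
R = (1 - 0.05455160701) * 100
= 94.5448%


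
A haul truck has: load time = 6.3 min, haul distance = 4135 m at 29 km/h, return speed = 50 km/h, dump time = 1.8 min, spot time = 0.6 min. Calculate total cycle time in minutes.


Convert haul speed to m/min: 29 * 1000/60 = 483.3333333 m/min
Haul time = 4135 / 483.3333333 = 8.555172414 min
Convert return speed to m/min: 50 * 1000/60 = 833.3333333 m/min
Return time = 4135 / 833.3333333 = 4.962 min
Total cycle time:
= 6.3 + 8.555172414 + 1.8 + 4.962 + 0.6
= 22.2172 min

22.2172 min


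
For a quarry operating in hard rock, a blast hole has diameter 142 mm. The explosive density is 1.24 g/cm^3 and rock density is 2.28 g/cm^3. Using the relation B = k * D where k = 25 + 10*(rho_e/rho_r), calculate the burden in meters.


4.3223 m

First, compute k:
rho_e / rho_r = 1.24 / 2.28 = 0.5438596491
k = 25 + 10 * 0.5438596491 = 30.43859649
Then, compute burden:
B = k * D / 1000 = 30.43859649 * 142 / 1000
= 4322.280702 / 1000
= 4.3223 m


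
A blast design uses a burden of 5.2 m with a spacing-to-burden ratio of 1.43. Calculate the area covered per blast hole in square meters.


First, find the spacing:
Spacing = burden * ratio = 5.2 * 1.43
= 7.436 m
Then, calculate the area:
Area = burden * spacing = 5.2 * 7.436
= 38.6672 m^2

38.6672 m^2


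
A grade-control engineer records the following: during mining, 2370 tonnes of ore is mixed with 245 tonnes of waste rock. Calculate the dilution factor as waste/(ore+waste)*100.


Total material = ore + waste
= 2370 + 245 = 2615 tonnes
Dilution = waste / total * 100
= 245 / 2615 * 100
= 0.09369024857 * 100
= 9.369%

9.369%


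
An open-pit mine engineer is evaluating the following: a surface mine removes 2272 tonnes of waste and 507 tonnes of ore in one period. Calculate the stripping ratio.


Stripping ratio = waste tonnage / ore tonnage
= 2272 / 507
= 4.4813

4.4813


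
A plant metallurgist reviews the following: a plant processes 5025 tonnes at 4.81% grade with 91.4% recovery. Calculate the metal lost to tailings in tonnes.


Total metal in feed:
= 5025 * 4.81 / 100 = 241.7025 tonnes
Metal recovered:
= 241.7025 * 91.4 / 100 = 220.916085 tonnes
Metal lost to tailings:
= 241.7025 - 220.916085
= 20.7864 tonnes

20.7864 tonnes


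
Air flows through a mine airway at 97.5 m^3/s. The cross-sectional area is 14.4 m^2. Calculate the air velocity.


Velocity = flow rate / cross-sectional area
= 97.5 / 14.4
= 6.7708 m/s

6.7708 m/s


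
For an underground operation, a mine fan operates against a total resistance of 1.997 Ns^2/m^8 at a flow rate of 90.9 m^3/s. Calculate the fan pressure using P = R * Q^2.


Compute Q^2:
Q^2 = 90.9^2 = 8262.81
Compute pressure:
P = R * Q^2 = 1.997 * 8262.81
= 16500.8316 Pa

16500.8316 Pa


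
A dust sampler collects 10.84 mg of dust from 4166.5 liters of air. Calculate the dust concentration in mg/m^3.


Convert liters to m^3: 1 m^3 = 1000 L
Concentration = mass / volume * 1000
= 10.84 / 4166.5 * 1000
= 0.002601704068 * 1000
= 2.6017 mg/m^3

2.6017 mg/m^3


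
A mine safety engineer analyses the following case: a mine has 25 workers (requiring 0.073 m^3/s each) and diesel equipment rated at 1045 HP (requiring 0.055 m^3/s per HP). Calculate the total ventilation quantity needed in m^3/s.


59.3 m^3/s

Airflow for workers:
Q_people = 25 * 0.073 = 1.825 m^3/s
Airflow for diesel equipment:
Q_diesel = 1045 * 0.055 = 57.475 m^3/s
Total ventilation:
Q_total = 1.825 + 57.475
= 59.3 m^3/s


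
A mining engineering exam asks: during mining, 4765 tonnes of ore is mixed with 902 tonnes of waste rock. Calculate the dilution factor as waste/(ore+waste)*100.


Total material = ore + waste
= 4765 + 902 = 5667 tonnes
Dilution = waste / total * 100
= 902 / 5667 * 100
= 0.1591671078 * 100
= 15.9167%

15.9167%


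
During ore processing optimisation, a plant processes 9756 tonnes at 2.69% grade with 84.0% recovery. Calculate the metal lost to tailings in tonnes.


Total metal in feed:
= 9756 * 2.69 / 100 = 262.4364 tonnes
Metal recovered:
= 262.4364 * 84.0 / 100 = 220.446576 tonnes
Metal lost to tailings:
= 262.4364 - 220.446576
= 41.9898 tonnes

41.9898 tonnes


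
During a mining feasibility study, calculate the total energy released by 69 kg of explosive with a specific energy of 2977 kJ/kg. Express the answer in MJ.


Energy = mass * specific_energy / 1000
= 69 * 2977 / 1000
= 205413 / 1000
= 205.413 MJ

205.413 MJ


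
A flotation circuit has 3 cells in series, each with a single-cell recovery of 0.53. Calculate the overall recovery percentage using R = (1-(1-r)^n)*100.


Complement of single-cell recovery:
1 - r = 1 - 0.53 = 0.47
Raise to power n:
(1 - r)^3 = 0.47^3 = 0.103823
Overall recovery:
R = (1 - 0.103823) * 100
= 89.6177%

89.6177%


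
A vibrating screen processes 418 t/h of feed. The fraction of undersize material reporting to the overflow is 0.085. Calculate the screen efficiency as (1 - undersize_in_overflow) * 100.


91.5%

Screen efficiency = (1 - fraction of undersize in overflow) * 100
= (1 - 0.085) * 100
= 0.915 * 100
= 91.5%


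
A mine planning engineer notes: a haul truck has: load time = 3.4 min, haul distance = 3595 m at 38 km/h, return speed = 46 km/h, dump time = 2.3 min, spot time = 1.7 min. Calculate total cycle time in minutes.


17.7654 min

Convert haul speed to m/min: 38 * 1000/60 = 633.3333333 m/min
Haul time = 3595 / 633.3333333 = 5.676315789 min
Convert return speed to m/min: 46 * 1000/60 = 766.6666667 m/min
Return time = 3595 / 766.6666667 = 4.689130435 min
Total cycle time:
= 3.4 + 5.676315789 + 2.3 + 4.689130435 + 1.7
= 17.7654 min


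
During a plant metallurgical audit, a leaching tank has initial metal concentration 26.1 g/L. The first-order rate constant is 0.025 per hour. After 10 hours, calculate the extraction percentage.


22.1199%

Compute the exponent:
-k * t = -0.025 * 10 = -0.25
Remaining concentration:
C = 26.1 * exp(-0.25)
= 26.1 * 0.7788007831
= 20.32670044 g/L
Extracted = 26.1 - 20.32670044 = 5.773299562 g/L
Extraction % = 5.773299562 / 26.1 * 100
= 22.1199%


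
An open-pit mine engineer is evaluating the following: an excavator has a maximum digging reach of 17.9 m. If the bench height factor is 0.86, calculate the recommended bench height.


Bench height = reach * factor
= 17.9 * 0.86
= 15.394 m

15.394 m


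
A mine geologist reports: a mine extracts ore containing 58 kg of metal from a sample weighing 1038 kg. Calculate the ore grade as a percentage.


5.5877%

Ore grade = (metal mass / ore mass) * 100
= (58 / 1038) * 100
= 0.05587668593 * 100
= 5.5877%


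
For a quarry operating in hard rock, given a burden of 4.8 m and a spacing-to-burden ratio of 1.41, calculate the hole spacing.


6.768 m

Spacing = burden * ratio
= 4.8 * 1.41
= 6.768 m


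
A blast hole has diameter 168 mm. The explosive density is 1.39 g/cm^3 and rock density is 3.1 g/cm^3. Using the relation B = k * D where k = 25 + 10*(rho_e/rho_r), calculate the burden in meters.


First, compute k:
rho_e / rho_r = 1.39 / 3.1 = 0.4483870968
k = 25 + 10 * 0.4483870968 = 29.48387097
Then, compute burden:
B = k * D / 1000 = 29.48387097 * 168 / 1000
= 4953.290323 / 1000
= 4.9533 m

4.9533 m


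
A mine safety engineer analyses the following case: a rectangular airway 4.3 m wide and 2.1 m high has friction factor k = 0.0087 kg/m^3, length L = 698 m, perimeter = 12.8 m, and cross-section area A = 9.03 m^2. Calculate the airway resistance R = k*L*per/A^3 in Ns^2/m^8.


0.1056 Ns^2/m^8

Compute the numerator:
k * L * per = 0.0087 * 698 * 12.8
= 77.72928
Compute the denominator:
A^3 = 9.03^3 = 736.314327
Resistance:
R = 77.72928 / 736.314327
= 0.1056 Ns^2/m^8


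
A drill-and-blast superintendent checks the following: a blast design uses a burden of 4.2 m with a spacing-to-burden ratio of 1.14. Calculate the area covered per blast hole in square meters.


First, find the spacing:
Spacing = burden * ratio = 4.2 * 1.14
= 4.788 m
Then, calculate the area:
Area = burden * spacing = 4.2 * 4.788
= 20.1096 m^2

20.1096 m^2


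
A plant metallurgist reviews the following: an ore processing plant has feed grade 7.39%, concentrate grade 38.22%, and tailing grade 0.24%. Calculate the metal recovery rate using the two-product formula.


Using the two-product formula:
R = 100 * c * (f - t) / (f * (c - t))
Numerator = 100 * 38.22 * (7.39 - 0.24)
= 100 * 38.22 * 7.15
= 27327.3
Denominator = 7.39 * (38.22 - 0.24)
= 7.39 * 37.98
= 280.6722
R = 27327.3 / 280.6722
= 97.3638%

97.3638%


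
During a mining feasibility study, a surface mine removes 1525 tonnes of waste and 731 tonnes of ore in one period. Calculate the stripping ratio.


2.0862

Stripping ratio = waste tonnage / ore tonnage
= 1525 / 731
= 2.0862


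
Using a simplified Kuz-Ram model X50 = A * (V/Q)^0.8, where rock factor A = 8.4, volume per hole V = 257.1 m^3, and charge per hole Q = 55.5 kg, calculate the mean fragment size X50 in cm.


Compute V/Q:
V/Q = 257.1 / 55.5 = 4.632432432
Raise to the power 0.8:
(V/Q)^0.8 = 4.632432432^0.8 = 3.409159141
Multiply by A:
X50 = 8.4 * 3.409159141
= 28.6369 cm

28.6369 cm


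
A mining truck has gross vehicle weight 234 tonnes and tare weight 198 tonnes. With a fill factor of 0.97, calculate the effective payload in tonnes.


34.92 tonnes

Maximum payload = gross - tare
= 234 - 198 = 36 tonnes
Effective payload = max payload * fill factor
= 36 * 0.97
= 34.92 tonnes


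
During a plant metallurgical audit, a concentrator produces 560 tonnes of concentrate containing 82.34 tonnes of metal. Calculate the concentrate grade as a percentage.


Grade = (metal in concentrate / concentrate mass) * 100
= (82.34 / 560) * 100
= 0.1470357143 * 100
= 14.7036%

14.7036%


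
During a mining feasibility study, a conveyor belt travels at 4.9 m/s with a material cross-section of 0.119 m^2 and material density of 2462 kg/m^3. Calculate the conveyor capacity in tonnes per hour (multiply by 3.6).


Volumetric flow = speed * area
= 4.9 * 0.119 = 0.5831 m^3/s
Mass flow = volumetric * density
= 0.5831 * 2462 = 1435.5922 kg/s
Convert to t/h: multiply by 3.6
Capacity = 1435.5922 * 3.6
= 5168.1319 t/h

5168.1319 t/h


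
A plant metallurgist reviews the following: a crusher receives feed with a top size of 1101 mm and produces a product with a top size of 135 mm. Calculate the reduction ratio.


8.1556

Reduction ratio = feed size / product size
= 1101 / 135
= 8.1556


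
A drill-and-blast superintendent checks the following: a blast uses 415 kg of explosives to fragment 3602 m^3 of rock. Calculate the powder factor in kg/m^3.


Powder factor = explosive mass / rock volume
= 415 / 3602
= 0.1152 kg/m^3

0.1152 kg/m^3


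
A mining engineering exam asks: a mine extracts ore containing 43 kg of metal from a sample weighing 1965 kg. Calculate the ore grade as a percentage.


Ore grade = (metal mass / ore mass) * 100
= (43 / 1965) * 100
= 0.02188295165 * 100
= 2.1883%

2.1883%


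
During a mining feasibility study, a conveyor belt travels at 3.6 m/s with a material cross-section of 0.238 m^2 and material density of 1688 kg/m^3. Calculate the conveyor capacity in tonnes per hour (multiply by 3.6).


5206.6022 t/h

Volumetric flow = speed * area
= 3.6 * 0.238 = 0.8568 m^3/s
Mass flow = volumetric * density
= 0.8568 * 1688 = 1446.2784 kg/s
Convert to t/h: multiply by 3.6
Capacity = 1446.2784 * 3.6
= 5206.6022 t/h


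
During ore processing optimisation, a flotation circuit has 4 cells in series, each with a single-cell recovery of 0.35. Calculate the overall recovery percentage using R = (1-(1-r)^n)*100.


Complement of single-cell recovery:
1 - r = 1 - 0.35 = 0.65
Raise to power n:
(1 - r)^4 = 0.65^4 = 0.17850625
Overall recovery:
R = (1 - 0.17850625) * 100
= 82.1494%

82.1494%


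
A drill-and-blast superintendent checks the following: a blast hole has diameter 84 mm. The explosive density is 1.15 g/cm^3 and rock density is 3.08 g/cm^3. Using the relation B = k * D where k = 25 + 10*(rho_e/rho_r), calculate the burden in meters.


First, compute k:
rho_e / rho_r = 1.15 / 3.08 = 0.3733766234
k = 25 + 10 * 0.3733766234 = 28.73376623
Then, compute burden:
B = k * D / 1000 = 28.73376623 * 84 / 1000
= 2413.636364 / 1000
= 2.4136 m

2.4136 m


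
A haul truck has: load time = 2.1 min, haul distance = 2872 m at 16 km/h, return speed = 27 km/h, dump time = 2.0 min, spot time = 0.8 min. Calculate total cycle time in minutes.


Convert haul speed to m/min: 16 * 1000/60 = 266.6666667 m/min
Haul time = 2872 / 266.6666667 = 10.77 min
Convert return speed to m/min: 27 * 1000/60 = 450 m/min
Return time = 2872 / 450 = 6.382222222 min
Total cycle time:
= 2.1 + 10.77 + 2.0 + 6.382222222 + 0.8
= 22.0522 min

22.0522 min


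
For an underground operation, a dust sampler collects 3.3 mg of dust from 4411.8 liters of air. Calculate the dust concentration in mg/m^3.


0.748 mg/m^3

Convert liters to m^3: 1 m^3 = 1000 L
Concentration = mass / volume * 1000
= 3.3 / 4411.8 * 1000
= 0.000747994016 * 1000
= 0.748 mg/m^3


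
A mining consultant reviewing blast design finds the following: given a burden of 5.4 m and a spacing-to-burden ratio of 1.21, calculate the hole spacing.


Spacing = burden * ratio
= 5.4 * 1.21
= 6.534 m

6.534 m


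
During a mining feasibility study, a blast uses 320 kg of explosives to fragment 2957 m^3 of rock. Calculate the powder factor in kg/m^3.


Powder factor = explosive mass / rock volume
= 320 / 2957
= 0.1082 kg/m^3

0.1082 kg/m^3


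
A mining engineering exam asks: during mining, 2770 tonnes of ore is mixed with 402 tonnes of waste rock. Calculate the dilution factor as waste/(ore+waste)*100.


12.6734%

Total material = ore + waste
= 2770 + 402 = 3172 tonnes
Dilution = waste / total * 100
= 402 / 3172 * 100
= 0.1267339218 * 100
= 12.6734%


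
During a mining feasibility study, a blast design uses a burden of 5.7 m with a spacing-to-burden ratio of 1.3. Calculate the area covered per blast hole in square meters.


First, find the spacing:
Spacing = burden * ratio = 5.7 * 1.3
= 7.41 m
Then, calculate the area:
Area = burden * spacing = 5.7 * 7.41
= 42.237 m^2

42.237 m^2


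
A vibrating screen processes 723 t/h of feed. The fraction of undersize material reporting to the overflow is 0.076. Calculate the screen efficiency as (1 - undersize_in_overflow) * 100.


92.4%

Screen efficiency = (1 - fraction of undersize in overflow) * 100
= (1 - 0.076) * 100
= 0.924 * 100
= 92.4%


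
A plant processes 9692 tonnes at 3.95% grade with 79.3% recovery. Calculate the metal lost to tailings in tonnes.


Total metal in feed:
= 9692 * 3.95 / 100 = 382.834 tonnes
Metal recovered:
= 382.834 * 79.3 / 100 = 303.587362 tonnes
Metal lost to tailings:
= 382.834 - 303.587362
= 79.2466 tonnes

79.2466 tonnes


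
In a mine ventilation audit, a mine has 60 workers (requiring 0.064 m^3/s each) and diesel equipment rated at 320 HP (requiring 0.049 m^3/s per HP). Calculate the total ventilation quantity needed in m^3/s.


Airflow for workers:
Q_people = 60 * 0.064 = 3.84 m^3/s
Airflow for diesel equipment:
Q_diesel = 320 * 0.049 = 15.68 m^3/s
Total ventilation:
Q_total = 3.84 + 15.68
= 19.52 m^3/s

19.52 m^3/s


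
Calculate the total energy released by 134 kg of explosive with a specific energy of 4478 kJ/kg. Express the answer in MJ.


600.052 MJ

Energy = mass * specific_energy / 1000
= 134 * 4478 / 1000
= 600052 / 1000
= 600.052 MJ


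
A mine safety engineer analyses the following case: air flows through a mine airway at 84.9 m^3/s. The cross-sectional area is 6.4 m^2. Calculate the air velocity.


Velocity = flow rate / cross-sectional area
= 84.9 / 6.4
= 13.2656 m/s

13.2656 m/s


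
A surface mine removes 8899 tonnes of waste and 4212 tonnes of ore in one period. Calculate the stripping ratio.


Stripping ratio = waste tonnage / ore tonnage
= 8899 / 4212
= 2.1128

2.1128


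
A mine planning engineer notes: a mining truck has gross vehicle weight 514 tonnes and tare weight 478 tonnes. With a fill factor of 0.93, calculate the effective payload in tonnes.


Maximum payload = gross - tare
= 514 - 478 = 36 tonnes
Effective payload = max payload * fill factor
= 36 * 0.93
= 33.48 tonnes

33.48 tonnes


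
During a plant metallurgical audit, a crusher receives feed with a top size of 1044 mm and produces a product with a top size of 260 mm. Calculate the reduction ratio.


4.0154

Reduction ratio = feed size / product size
= 1044 / 260
= 4.0154


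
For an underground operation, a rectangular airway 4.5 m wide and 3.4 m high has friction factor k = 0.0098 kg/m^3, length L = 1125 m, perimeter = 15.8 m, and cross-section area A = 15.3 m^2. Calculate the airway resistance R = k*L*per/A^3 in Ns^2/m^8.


0.0486 Ns^2/m^8

Compute the numerator:
k * L * per = 0.0098 * 1125 * 15.8
= 174.195
Compute the denominator:
A^3 = 15.3^3 = 3581.577
Resistance:
R = 174.195 / 3581.577
= 0.0486 Ns^2/m^8


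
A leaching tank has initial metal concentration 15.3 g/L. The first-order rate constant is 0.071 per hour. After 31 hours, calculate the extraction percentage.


Compute the exponent:
-k * t = -0.071 * 31 = -2.201
Remaining concentration:
C = 15.3 * exp(-2.201)
= 15.3 * 0.1106924106
= 1.693593882 g/L
Extracted = 15.3 - 1.693593882 = 13.60640612 g/L
Extraction % = 13.60640612 / 15.3 * 100
= 88.9308%

88.9308%


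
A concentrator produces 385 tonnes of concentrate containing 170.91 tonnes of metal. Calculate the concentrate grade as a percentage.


Grade = (metal in concentrate / concentrate mass) * 100
= (170.91 / 385) * 100
= 0.4439220779 * 100
= 44.3922%

44.3922%


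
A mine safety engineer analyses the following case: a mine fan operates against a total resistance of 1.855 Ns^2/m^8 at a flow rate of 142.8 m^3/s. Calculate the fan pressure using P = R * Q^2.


Compute Q^2:
Q^2 = 142.8^2 = 20391.84
Compute pressure:
P = R * Q^2 = 1.855 * 20391.84
= 37826.8632 Pa

37826.8632 Pa


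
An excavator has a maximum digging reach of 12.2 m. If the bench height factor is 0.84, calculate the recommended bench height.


10.248 m

Bench height = reach * factor
= 12.2 * 0.84
= 10.248 m


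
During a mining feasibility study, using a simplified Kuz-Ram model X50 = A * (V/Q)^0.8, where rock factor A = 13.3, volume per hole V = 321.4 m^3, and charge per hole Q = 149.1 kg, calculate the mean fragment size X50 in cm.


Compute V/Q:
V/Q = 321.4 / 149.1 = 2.155600268
Raise to the power 0.8:
(V/Q)^0.8 = 2.155600268^0.8 = 1.848649524
Multiply by A:
X50 = 13.3 * 1.848649524
= 24.587 cm

24.587 cm


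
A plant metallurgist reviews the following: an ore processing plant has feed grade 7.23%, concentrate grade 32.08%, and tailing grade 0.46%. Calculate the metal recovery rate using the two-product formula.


94.9998%

Using the two-product formula:
R = 100 * c * (f - t) / (f * (c - t))
Numerator = 100 * 32.08 * (7.23 - 0.46)
= 100 * 32.08 * 6.77
= 21718.16
Denominator = 7.23 * (32.08 - 0.46)
= 7.23 * 31.62
= 228.6126
R = 21718.16 / 228.6126
= 94.9998%


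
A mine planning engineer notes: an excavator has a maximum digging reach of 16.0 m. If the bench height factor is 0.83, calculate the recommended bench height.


Bench height = reach * factor
= 16.0 * 0.83
= 13.28 m

13.28 m


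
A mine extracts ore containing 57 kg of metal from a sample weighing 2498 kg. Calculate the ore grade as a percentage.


Ore grade = (metal mass / ore mass) * 100
= (57 / 2498) * 100
= 0.0228182546 * 100
= 2.2818%

2.2818%


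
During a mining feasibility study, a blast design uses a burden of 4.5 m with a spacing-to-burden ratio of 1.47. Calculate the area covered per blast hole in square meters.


29.7675 m^2

First, find the spacing:
Spacing = burden * ratio = 4.5 * 1.47
= 6.615 m
Then, calculate the area:
Area = burden * spacing = 4.5 * 6.615
= 29.7675 m^2


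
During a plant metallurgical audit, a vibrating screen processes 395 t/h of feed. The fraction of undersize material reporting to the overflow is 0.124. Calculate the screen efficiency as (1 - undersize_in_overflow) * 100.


Screen efficiency = (1 - fraction of undersize in overflow) * 100
= (1 - 0.124) * 100
= 0.876 * 100
= 87.6%

87.6%


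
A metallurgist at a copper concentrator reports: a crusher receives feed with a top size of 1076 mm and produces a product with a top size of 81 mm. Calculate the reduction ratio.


13.284

Reduction ratio = feed size / product size
= 1076 / 81
= 13.284


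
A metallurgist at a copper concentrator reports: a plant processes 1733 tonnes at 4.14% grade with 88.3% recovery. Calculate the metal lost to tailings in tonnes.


Total metal in feed:
= 1733 * 4.14 / 100 = 71.7462 tonnes
Metal recovered:
= 71.7462 * 88.3 / 100 = 63.3518946 tonnes
Metal lost to tailings:
= 71.7462 - 63.3518946
= 8.3943 tonnes

8.3943 tonnes
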